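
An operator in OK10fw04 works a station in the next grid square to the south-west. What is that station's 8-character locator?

OK10ew93

Longitude extended square 0; −1 → -1, wraps to 9, carry into subsquare.
Longitude subsquare f = 5; −1 → 4 = e.
Latitude extended square 4; −1 → 3.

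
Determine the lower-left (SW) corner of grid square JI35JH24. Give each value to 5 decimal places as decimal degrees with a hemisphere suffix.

4.69167° S, 6.76667° E

Field J=9, I=8: +9·20° lon, +8·10° lat → SW at lon 0°, lat -10°.
Square 3, 5: +3·2° lon, +5·1° lat → SW at lon 6°, lat -5°.
Subsquare j=9, h=7: +9·0.0833333° lon, +7·0.0416667° lat → SW at lon 6.75°, lat -4.70833°.
Extended square 2, 4: +2·0.00833333° lon, +4·0.00416667° lat → SW at lon 6.76667°, lat -4.69167°.
latitude 4.69167° S, longitude 6.76667° E.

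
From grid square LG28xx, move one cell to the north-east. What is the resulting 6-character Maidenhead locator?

LG39aa

Longitude subsquare x = 23; +1 → 24, wraps to 0 = a, carry into square.
Longitude square 2; +1 → 3.
Latitude subsquare x = 23; +1 → 24, wraps to 0 = a, carry into square.
Latitude square 8; +1 → 9.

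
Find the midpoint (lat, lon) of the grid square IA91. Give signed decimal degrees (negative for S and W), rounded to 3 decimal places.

Field I=8, A=0: +8·20° lon, +0·10° lat → SW at lon -20°, lat -90°.
Square 9, 1: +9·2° lon, +1·1° lat → SW at lon -2°, lat -89°.
Cell spans 2° lon × 1° lat. Centre is SW corner plus half of each.
latitude -88.500, longitude -1.000.

-88.500, -1.000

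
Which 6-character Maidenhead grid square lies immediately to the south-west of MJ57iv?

Longitude subsquare i = 8; −1 → 7 = h.
Latitude subsquare v = 21; −1 → 20 = u.

MJ57hu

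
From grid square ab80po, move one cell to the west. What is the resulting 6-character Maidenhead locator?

AB80oo

Longitude subsquare p = 15; −1 → 14 = o.
The latitude characters are unchanged.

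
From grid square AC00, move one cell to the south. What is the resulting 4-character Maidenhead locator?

Latitude square 0; −1 → -1, wraps to 9, carry into field.
Latitude field C = 2; −1 → 1 = B.
The longitude characters are unchanged.

AB09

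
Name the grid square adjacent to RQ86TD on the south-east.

RQ86uc

Longitude subsquare t = 19; +1 → 20 = u.
Latitude subsquare d = 3; −1 → 2 = c.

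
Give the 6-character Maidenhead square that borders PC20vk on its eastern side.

Longitude subsquare v = 21; +1 → 22 = w.
The latitude characters are unchanged.

PC20wk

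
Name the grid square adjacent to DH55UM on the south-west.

DH55tl

Longitude subsquare u = 20; −1 → 19 = t.
Latitude subsquare m = 12; −1 → 11 = l.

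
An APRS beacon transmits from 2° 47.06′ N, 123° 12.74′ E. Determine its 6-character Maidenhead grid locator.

PJ12os

Offset from 180°W / 90°S: lon 303.2123°, lat 92.7843°.
Field (20°×10°, letters A–R): lon ⌊303.2123/20⌋ = 15 → P; lat ⌊92.7843/10⌋ = 9 → J.
Square (2°×1°, digits 0–9): lon ⌊3.2123/2⌋ = 1; lat ⌊2.7843/1⌋ = 2.
Subsquare (5′×2.5′, letters a–x): lon ⌊1.2123/0.0833333⌋ = 14 → o; lat ⌊0.7843/0.0416667⌋ = 18 → s.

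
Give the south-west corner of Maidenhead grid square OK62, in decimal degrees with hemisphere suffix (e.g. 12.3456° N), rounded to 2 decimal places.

12.00° N, 112.00° E

Field O=14, K=10: +14·20° lon, +10·10° lat → SW at lon 100°, lat 10°.
Square 6, 2: +6·2° lon, +2·1° lat → SW at lon 112°, lat 12°.
latitude 12.00° N, longitude 112.00° E.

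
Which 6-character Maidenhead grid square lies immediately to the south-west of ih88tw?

Longitude subsquare t = 19; −1 → 18 = s.
Latitude subsquare w = 22; −1 → 21 = v.

IH88sv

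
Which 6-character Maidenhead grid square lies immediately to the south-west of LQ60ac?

LQ50xb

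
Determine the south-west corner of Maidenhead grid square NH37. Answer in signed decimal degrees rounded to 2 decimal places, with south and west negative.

-13.00, 86.00

Field N=13, H=7: +13·20° lon, +7·10° lat → SW at lon 80°, lat -20°.
Square 3, 7: +3·2° lon, +7·1° lat → SW at lon 86°, lat -13°.
latitude -13.00, longitude 86.00.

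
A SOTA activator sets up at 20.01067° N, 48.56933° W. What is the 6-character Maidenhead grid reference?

Offset from 180°W / 90°S: lon 131.4307°, lat 110.0107°.
Field (20°×10°, letters A–R): lon ⌊131.4307/20⌋ = 6 → G; lat ⌊110.0107/10⌋ = 11 → L.
Square (2°×1°, digits 0–9): lon ⌊11.4307/2⌋ = 5; lat ⌊0.0107/1⌋ = 0.
Subsquare (5′×2.5′, letters a–x): lon ⌊1.4307/0.0833333⌋ = 17 → r; lat ⌊0.0107/0.0416667⌋ = 0 → a.

GL50ra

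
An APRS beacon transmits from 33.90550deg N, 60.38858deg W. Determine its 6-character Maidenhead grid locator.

FM93tv

Add 180° to longitude and 90° to latitude: 119.6114, 123.9055.
Field: 119.6114/20 → 5 → F, 123.9055/10 → 12 → M; chars FM.
Square: 19.6114/2 → 9, 3.9055/1 → 3; chars 93.
Subsquare: 1.6114/0.0833333 → 19 → t, 0.9055/0.0416667 → 21 → v; chars tv.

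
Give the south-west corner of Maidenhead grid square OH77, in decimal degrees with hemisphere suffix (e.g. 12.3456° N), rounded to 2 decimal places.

Field O=14, H=7: +14·20° lon, +7·10° lat → SW at lon 100°, lat -20°.
Square 7, 7: +7·2° lon, +7·1° lat → SW at lon 114°, lat -13°.
latitude 13.00° S, longitude 114.00° E.

13.00° S, 114.00° E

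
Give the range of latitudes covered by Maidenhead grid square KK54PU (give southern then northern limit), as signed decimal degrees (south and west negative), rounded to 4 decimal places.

14.8333, 14.8750

Field K=10, K=10: +10·20° lon, +10·10° lat → SW at lon 20°, lat 10°.
Square 5, 4: +5·2° lon, +4·1° lat → SW at lon 30°, lat 14°.
Subsquare p=15, u=20: +15·0.0833333° lon, +20·0.0416667° lat → SW at lon 31.25°, lat 14.8333°.
Cell spans 0.0833333° lon × 0.0416667° lat.
south 14.8333, north 14.8750.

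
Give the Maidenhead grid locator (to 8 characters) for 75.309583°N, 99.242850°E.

NQ95oh94

Add 180° to longitude and 90° to latitude: 279.24285, 165.30958.
Field: 279.24285/20 → 13 → N, 165.30958/10 → 16 → Q; chars NQ.
Square: 19.24285/2 → 9, 5.30958/1 → 5; chars 95.
Subsquare: 1.24285/0.0833333 → 14 → o, 0.30958/0.0416667 → 7 → h; chars oh.
Extended square: 0.07618/0.00833333 → 9, 0.01792/0.00416667 → 4; chars 94.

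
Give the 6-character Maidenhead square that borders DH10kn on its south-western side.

DH10jm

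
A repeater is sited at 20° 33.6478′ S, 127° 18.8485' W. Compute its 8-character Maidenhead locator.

CG69ik25

Add 180° to longitude and 90° to latitude: 52.68586, 69.43920.
Field (20°×10°, letters A–R): lon ⌊52.68586/20⌋ = 2 → C; lat ⌊69.43920/10⌋ = 6 → G.
Square (2°×1°, digits 0–9): lon ⌊12.68586/2⌋ = 6; lat ⌊9.43920/1⌋ = 9.
Subsquare (5′×2.5′, letters a–x): lon ⌊0.68586/0.0833333⌋ = 8 → i; lat ⌊0.43920/0.0416667⌋ = 10 → k.
Extended square (30″×15″, digits 0–9): lon ⌊0.01919/0.00833333⌋ = 2; lat ⌊0.02254/0.00416667⌋ = 5.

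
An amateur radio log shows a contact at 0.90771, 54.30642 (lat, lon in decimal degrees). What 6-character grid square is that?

LJ70dv

Add 180° to longitude and 90° to latitude: 234.3064, 90.9077.
Field (20°×10°, letters A–R): 234.3064/20 → 11 → L, 90.9077/10 → 9 → J; chars LJ.
Square (2°×1°, digits 0–9): 14.3064/2 → 7, 0.9077/1 → 0; chars 70.
Subsquare (5′×2.5′, letters a–x): 0.3064/0.0833333 → 3 → d, 0.9077/0.0416667 → 21 → v; chars dv.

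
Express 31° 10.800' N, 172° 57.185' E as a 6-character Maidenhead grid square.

Offset from 180°W / 90°S: lon 352.9531°, lat 121.1800°.
Field: 352.9531/20 → 17 → R, 121.1800/10 → 12 → M; chars RM.
Square: 12.9531/2 → 6, 1.1800/1 → 1; chars 61.
Subsquare: 0.9531/0.0833333 → 11 → l, 0.1800/0.0416667 → 4 → e; chars le.

RM61le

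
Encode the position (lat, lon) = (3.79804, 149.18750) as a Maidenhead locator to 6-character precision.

QJ43ot

Add 180° to longitude and 90° to latitude: 329.1875, 93.7980.
Field (20°×10°, letters A–R): lon ⌊329.1875/20⌋ = 16 → Q; lat ⌊93.7980/10⌋ = 9 → J.
Square (2°×1°, digits 0–9): lon ⌊9.1875/2⌋ = 4; lat ⌊3.7980/1⌋ = 3.
Subsquare (5′×2.5′, letters a–x): lon ⌊1.1875/0.0833333⌋ = 14 → o; lat ⌊0.7980/0.0416667⌋ = 19 → t.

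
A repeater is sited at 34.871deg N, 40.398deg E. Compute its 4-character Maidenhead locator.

LM04

Offset from 180°W / 90°S: lon 220.40°, lat 124.87°.
Field: 220.40/20 → 11 → L, 124.87/10 → 12 → M; chars LM.
Square: 0.40/2 → 0, 4.87/1 → 4; chars 04.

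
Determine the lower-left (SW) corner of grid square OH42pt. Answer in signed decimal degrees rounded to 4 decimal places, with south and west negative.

Field O=14, H=7: +14·20° lon, +7·10° lat → SW at lon 100°, lat -20°.
Square 4, 2: +4·2° lon, +2·1° lat → SW at lon 108°, lat -18°.
Subsquare p=15, t=19: +15·0.0833333° lon, +19·0.0416667° lat → SW at lon 109.25°, lat -17.2083°.
latitude -17.2083, longitude 109.2500.

-17.2083, 109.2500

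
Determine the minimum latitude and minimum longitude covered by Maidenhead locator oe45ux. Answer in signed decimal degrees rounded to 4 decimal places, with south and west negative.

-44.0417, 109.6667

Field O=14, E=4: +14·20° lon, +4·10° lat → SW at lon 100°, lat -50°.
Square 4, 5: +4·2° lon, +5·1° lat → SW at lon 108°, lat -45°.
Subsquare u=20, x=23: +20·0.0833333° lon, +23·0.0416667° lat → SW at lon 109.667°, lat -44.0417°.
latitude -44.0417, longitude 109.6667.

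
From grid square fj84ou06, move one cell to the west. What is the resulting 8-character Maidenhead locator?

Longitude extended square 0; −1 → -1, wraps to 9, carry into subsquare.
Longitude subsquare o = 14; −1 → 13 = n.
The latitude characters are unchanged.

FJ84nu96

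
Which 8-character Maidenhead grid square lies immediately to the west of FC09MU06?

FC09lu96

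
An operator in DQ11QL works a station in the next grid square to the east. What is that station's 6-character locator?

DQ11rl

Longitude subsquare q = 16; +1 → 17 = r.
The latitude characters are unchanged.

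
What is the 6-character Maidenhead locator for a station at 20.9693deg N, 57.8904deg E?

LL80wx

Add 180° to longitude and 90° to latitude: 237.8904, 110.9693.
Field (20°×10°, letters A–R): 237.8904/20 → 11 → L, 110.9693/10 → 11 → L; chars LL.
Square (2°×1°, digits 0–9): 17.8904/2 → 8, 0.9693/1 → 0; chars 80.
Subsquare (5′×2.5′, letters a–x): 1.8904/0.0833333 → 22 → w, 0.9693/0.0416667 → 23 → x; chars wx.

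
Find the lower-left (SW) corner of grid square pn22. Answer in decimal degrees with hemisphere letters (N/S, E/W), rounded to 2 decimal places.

42.00° N, 124.00° E

Field P=15, N=13: +15·20° lon, +13·10° lat → SW at lon 120°, lat 40°.
Square 2, 2: +2·2° lon, +2·1° lat → SW at lon 124°, lat 42°.
latitude 42.00° N, longitude 124.00° E.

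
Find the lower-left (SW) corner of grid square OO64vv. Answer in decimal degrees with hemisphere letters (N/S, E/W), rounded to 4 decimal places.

Field O=14, O=14: +14·20° lon, +14·10° lat → SW at lon 100°, lat 50°.
Square 6, 4: +6·2° lon, +4·1° lat → SW at lon 112°, lat 54°.
Subsquare v=21, v=21: +21·0.0833333° lon, +21·0.0416667° lat → SW at lon 113.75°, lat 54.875°.
latitude 54.8750° N, longitude 113.7500° E.

54.8750° N, 113.7500° E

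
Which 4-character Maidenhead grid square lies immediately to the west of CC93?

Longitude square 9; −1 → 8.
The latitude characters are unchanged.

CC83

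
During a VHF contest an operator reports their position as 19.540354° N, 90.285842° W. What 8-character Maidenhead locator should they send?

EK49um59

Shift to the Maidenhead origin (180°W, 90°S): lon 89.71416, lat 109.54035.
Field (20°×10°, letters A–R): 89.71416/20 → 4 → E, 109.54035/10 → 10 → K; chars EK.
Square (2°×1°, digits 0–9): 9.71416/2 → 4, 9.54035/1 → 9; chars 49.
Subsquare (5′×2.5′, letters a–x): 1.71416/0.0833333 → 20 → u, 0.54035/0.0416667 → 12 → m; chars um.
Extended square (30″×15″, digits 0–9): 0.04749/0.00833333 → 5, 0.04035/0.00416667 → 9; chars 59.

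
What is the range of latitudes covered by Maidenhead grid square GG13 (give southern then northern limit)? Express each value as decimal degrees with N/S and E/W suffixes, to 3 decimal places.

27.000° S, 26.000° S

Field G=6, G=6: +6·20° lon, +6·10° lat → SW at lon -60°, lat -30°.
Square 1, 3: +1·2° lon, +3·1° lat → SW at lon -58°, lat -27°.
Cell spans 2° lon × 1° lat.
south 27.000° S, north 26.000° S.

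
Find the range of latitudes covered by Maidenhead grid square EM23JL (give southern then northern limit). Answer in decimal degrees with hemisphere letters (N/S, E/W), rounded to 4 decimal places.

Field E=4, M=12: +4·20° lon, +12·10° lat → SW at lon -100°, lat 30°.
Square 2, 3: +2·2° lon, +3·1° lat → SW at lon -96°, lat 33°.
Subsquare j=9, l=11: +9·0.0833333° lon, +11·0.0416667° lat → SW at lon -95.25°, lat 33.4583°.
Cell spans 0.0833333° lon × 0.0416667° lat.
south 33.4583° N, north 33.5000° N.

33.4583° N, 33.5000° N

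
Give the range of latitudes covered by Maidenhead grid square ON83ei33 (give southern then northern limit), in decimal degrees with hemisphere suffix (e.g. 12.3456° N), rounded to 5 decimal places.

43.34583° N, 43.35000° N

Field O=14, N=13: +14·20° lon, +13·10° lat → SW at lon 100°, lat 40°.
Square 8, 3: +8·2° lon, +3·1° lat → SW at lon 116°, lat 43°.
Subsquare e=4, i=8: +4·0.0833333° lon, +8·0.0416667° lat → SW at lon 116.333°, lat 43.3333°.
Extended square 3, 3: +3·0.00833333° lon, +3·0.00416667° lat → SW at lon 116.358°, lat 43.3458°.
Cell spans 0.00833333° lon × 0.00416667° lat.
south 43.34583° N, north 43.35000° N.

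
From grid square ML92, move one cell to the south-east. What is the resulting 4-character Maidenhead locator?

NL01

Longitude square 9; +1 → 10, wraps to 0, carry into field.
Longitude field M = 12; +1 → 13 = N.
Latitude square 2; −1 → 1.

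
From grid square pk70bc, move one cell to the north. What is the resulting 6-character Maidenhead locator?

PK70bd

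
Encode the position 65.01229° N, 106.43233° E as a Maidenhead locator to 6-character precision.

OP35fa

Shift to the Maidenhead origin (180°W, 90°S): lon 286.4323, lat 155.0123.
Field: 286.4323/20 → 14 → O, 155.0123/10 → 15 → P; chars OP.
Square: 6.4323/2 → 3, 5.0123/1 → 5; chars 35.
Subsquare: 0.4323/0.0833333 → 5 → f, 0.0123/0.0416667 → 0 → a; chars fa.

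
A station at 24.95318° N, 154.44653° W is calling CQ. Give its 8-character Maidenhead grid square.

BL24sw68

Shift to the Maidenhead origin (180°W, 90°S): lon 25.55347, lat 114.95318.
Field: lon ⌊25.55347/20⌋ = 1 → B; lat ⌊114.95318/10⌋ = 11 → L.
Square: lon ⌊5.55347/2⌋ = 2; lat ⌊4.95318/1⌋ = 4.
Subsquare: lon ⌊1.55347/0.0833333⌋ = 18 → s; lat ⌊0.95318/0.0416667⌋ = 22 → w.
Extended square: lon ⌊0.05347/0.00833333⌋ = 6; lat ⌊0.03651/0.00416667⌋ = 8.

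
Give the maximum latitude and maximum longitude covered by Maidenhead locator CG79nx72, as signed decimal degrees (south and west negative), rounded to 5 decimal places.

-20.02917, -124.85000

Field C=2, G=6: +2·20° lon, +6·10° lat → SW at lon -140°, lat -30°.
Square 7, 9: +7·2° lon, +9·1° lat → SW at lon -126°, lat -21°.
Subsquare n=13, x=23: +13·0.0833333° lon, +23·0.0416667° lat → SW at lon -124.917°, lat -20.0417°.
Extended square 7, 2: +7·0.00833333° lon, +2·0.00416667° lat → SW at lon -124.858°, lat -20.0333°.
Cell spans 0.00833333° lon × 0.00416667° lat. NE corner is SW corner plus one full cell.
latitude -20.02917, longitude -124.85000.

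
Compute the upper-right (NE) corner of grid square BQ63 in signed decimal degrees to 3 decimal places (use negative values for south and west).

Field B=1, Q=16: +1·20° lon, +16·10° lat → SW at lon -160°, lat 70°.
Square 6, 3: +6·2° lon, +3·1° lat → SW at lon -148°, lat 73°.
Cell spans 2° lon × 1° lat. NE corner is SW corner plus one full cell.
latitude 74.000, longitude -146.000.

74.000, -146.000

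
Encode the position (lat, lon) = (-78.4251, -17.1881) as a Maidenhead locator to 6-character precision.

Shift to the Maidenhead origin (180°W, 90°S): lon 162.8119, lat 11.5749.
Field: lon ⌊162.8119/20⌋ = 8 → I; lat ⌊11.5749/10⌋ = 1 → B.
Square: lon ⌊2.8119/2⌋ = 1; lat ⌊1.5749/1⌋ = 1.
Subsquare: lon ⌊0.8119/0.0833333⌋ = 9 → j; lat ⌊0.5749/0.0416667⌋ = 13 → n.

IB11jn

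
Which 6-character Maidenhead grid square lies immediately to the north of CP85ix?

CP86ia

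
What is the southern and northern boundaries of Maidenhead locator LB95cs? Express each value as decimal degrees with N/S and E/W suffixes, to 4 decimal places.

Field L=11, B=1: +11·20° lon, +1·10° lat → SW at lon 40°, lat -80°.
Square 9, 5: +9·2° lon, +5·1° lat → SW at lon 58°, lat -75°.
Subsquare c=2, s=18: +2·0.0833333° lon, +18·0.0416667° lat → SW at lon 58.1667°, lat -74.25°.
Cell spans 0.0833333° lon × 0.0416667° lat.
south 74.2500° S, north 74.2083° S.

74.2500° S, 74.2083° S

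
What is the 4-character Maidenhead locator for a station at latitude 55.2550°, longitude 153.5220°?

Offset from 180°W / 90°S: lon 333.52°, lat 145.25°.
Field: 333.52/20 → 16 → Q, 145.25/10 → 14 → O; chars QO.
Square: 13.52/2 → 6, 5.25/1 → 5; chars 65.

QO65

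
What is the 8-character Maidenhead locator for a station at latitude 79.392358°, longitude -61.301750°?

FQ99ij34

Shift to the Maidenhead origin (180°W, 90°S): lon 118.69825, lat 169.39236.
Field: lon ⌊118.69825/20⌋ = 5 → F; lat ⌊169.39236/10⌋ = 16 → Q.
Square: lon ⌊18.69825/2⌋ = 9; lat ⌊9.39236/1⌋ = 9.
Subsquare: lon ⌊0.69825/0.0833333⌋ = 8 → i; lat ⌊0.39236/0.0416667⌋ = 9 → j.
Extended square: lon ⌊0.03158/0.00833333⌋ = 3; lat ⌊0.01736/0.00416667⌋ = 4.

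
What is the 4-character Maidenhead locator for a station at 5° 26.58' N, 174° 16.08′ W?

Shift to the Maidenhead origin (180°W, 90°S): lon 5.73, lat 95.44.
Field: lon ⌊5.73/20⌋ = 0 → A; lat ⌊95.44/10⌋ = 9 → J.
Square: lon ⌊5.73/2⌋ = 2; lat ⌊5.44/1⌋ = 5.

AJ25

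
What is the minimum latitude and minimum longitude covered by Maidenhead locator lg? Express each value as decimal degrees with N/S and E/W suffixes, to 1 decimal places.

30.0° S, 40.0° E

Field L=11, G=6: +11·20° lon, +6·10° lat → SW at lon 40°, lat -30°.
latitude 30.0° S, longitude 40.0° E.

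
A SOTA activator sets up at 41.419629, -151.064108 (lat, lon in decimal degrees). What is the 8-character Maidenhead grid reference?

BN41lk20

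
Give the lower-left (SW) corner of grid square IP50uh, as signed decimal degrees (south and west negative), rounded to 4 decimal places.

60.2917, -8.3333

Field I=8, P=15: +8·20° lon, +15·10° lat → SW at lon -20°, lat 60°.
Square 5, 0: +5·2° lon, +0·1° lat → SW at lon -10°, lat 60°.
Subsquare u=20, h=7: +20·0.0833333° lon, +7·0.0416667° lat → SW at lon -8.33333°, lat 60.2917°.
latitude 60.2917, longitude -8.3333.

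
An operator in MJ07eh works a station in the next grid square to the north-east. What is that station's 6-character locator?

MJ07fi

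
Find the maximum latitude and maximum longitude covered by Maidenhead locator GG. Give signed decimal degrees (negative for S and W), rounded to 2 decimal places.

Field G=6, G=6: +6·20° lon, +6·10° lat → SW at lon -60°, lat -30°.
Cell spans 20° lon × 10° lat. NE corner is SW corner plus one full cell.
latitude -20.00, longitude -40.00.

-20.00, -40.00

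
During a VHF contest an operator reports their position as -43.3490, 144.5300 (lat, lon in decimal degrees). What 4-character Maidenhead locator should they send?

QE26

Add 180° to longitude and 90° to latitude: 324.53, 46.65.
Field: lon ⌊324.53/20⌋ = 16 → Q; lat ⌊46.65/10⌋ = 4 → E.
Square: lon ⌊4.53/2⌋ = 2; lat ⌊6.65/1⌋ = 6.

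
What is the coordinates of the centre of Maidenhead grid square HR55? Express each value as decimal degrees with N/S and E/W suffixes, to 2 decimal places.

85.50° N, 29.00° W

Field H=7, R=17: +7·20° lon, +17·10° lat → SW at lon -40°, lat 80°.
Square 5, 5: +5·2° lon, +5·1° lat → SW at lon -30°, lat 85°.
Cell spans 2° lon × 1° lat. Centre is SW corner plus half of each.
latitude 85.50° N, longitude 29.00° W.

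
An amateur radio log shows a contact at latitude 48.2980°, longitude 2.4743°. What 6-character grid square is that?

Shift to the Maidenhead origin (180°W, 90°S): lon 182.4743, lat 138.2980.
Field: 182.4743/20 → 9 → J, 138.2980/10 → 13 → N; chars JN.
Square: 2.4743/2 → 1, 8.2980/1 → 8; chars 18.
Subsquare: 0.4743/0.0833333 → 5 → f, 0.2980/0.0416667 → 7 → h; chars fh.

JN18fh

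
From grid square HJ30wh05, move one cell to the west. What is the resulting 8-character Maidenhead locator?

Longitude extended square 0; −1 → -1, wraps to 9, carry into subsquare.
Longitude subsquare w = 22; −1 → 21 = v.
The latitude characters are unchanged.

HJ30vh95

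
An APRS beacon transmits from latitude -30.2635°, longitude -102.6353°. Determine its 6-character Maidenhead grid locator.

DF89qr

Offset from 180°W / 90°S: lon 77.3647°, lat 59.7365°.
Field: lon ⌊77.3647/20⌋ = 3 → D; lat ⌊59.7365/10⌋ = 5 → F.
Square: lon ⌊17.3647/2⌋ = 8; lat ⌊9.7365/1⌋ = 9.
Subsquare: lon ⌊1.3647/0.0833333⌋ = 16 → q; lat ⌊0.7365/0.0416667⌋ = 17 → r.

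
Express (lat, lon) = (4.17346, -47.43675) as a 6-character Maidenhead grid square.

Shift to the Maidenhead origin (180°W, 90°S): lon 132.5632, lat 94.1735.
Field: 132.5632/20 → 6 → G, 94.1735/10 → 9 → J; chars GJ.
Square: 12.5632/2 → 6, 4.1735/1 → 4; chars 64.
Subsquare: 0.5632/0.0833333 → 6 → g, 0.1735/0.0416667 → 4 → e; chars ge.

GJ64ge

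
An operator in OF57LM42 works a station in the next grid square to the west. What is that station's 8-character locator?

Longitude extended square 4; −1 → 3.
The latitude characters are unchanged.

OF57lm32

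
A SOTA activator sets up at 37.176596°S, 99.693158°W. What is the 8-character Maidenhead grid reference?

EF02dt67

Shift to the Maidenhead origin (180°W, 90°S): lon 80.30684, lat 52.82340.
Field: lon ⌊80.30684/20⌋ = 4 → E; lat ⌊52.82340/10⌋ = 5 → F.
Square: lon ⌊0.30684/2⌋ = 0; lat ⌊2.82340/1⌋ = 2.
Subsquare: lon ⌊0.30684/0.0833333⌋ = 3 → d; lat ⌊0.82340/0.0416667⌋ = 19 → t.
Extended square: lon ⌊0.05684/0.00833333⌋ = 6; lat ⌊0.03174/0.00416667⌋ = 7.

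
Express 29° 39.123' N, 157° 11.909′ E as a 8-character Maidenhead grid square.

QL89op36

Shift to the Maidenhead origin (180°W, 90°S): lon 337.19848, lat 119.65205.
Field (20°×10°, letters A–R): lon ⌊337.19848/20⌋ = 16 → Q; lat ⌊119.65205/10⌋ = 11 → L.
Square (2°×1°, digits 0–9): lon ⌊17.19848/2⌋ = 8; lat ⌊9.65205/1⌋ = 9.
Subsquare (5′×2.5′, letters a–x): lon ⌊1.19848/0.0833333⌋ = 14 → o; lat ⌊0.65205/0.0416667⌋ = 15 → p.
Extended square (30″×15″, digits 0–9): lon ⌊0.03182/0.00833333⌋ = 3; lat ⌊0.02705/0.00416667⌋ = 6.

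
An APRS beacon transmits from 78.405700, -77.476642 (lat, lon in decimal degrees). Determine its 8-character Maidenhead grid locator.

Shift to the Maidenhead origin (180°W, 90°S): lon 102.52336, lat 168.40570.
Field: 102.52336/20 → 5 → F, 168.40570/10 → 16 → Q; chars FQ.
Square: 2.52336/2 → 1, 8.40570/1 → 8; chars 18.
Subsquare: 0.52336/0.0833333 → 6 → g, 0.40570/0.0416667 → 9 → j; chars gj.
Extended square: 0.02336/0.00833333 → 2, 0.03070/0.00416667 → 7; chars 27.

FQ18gj27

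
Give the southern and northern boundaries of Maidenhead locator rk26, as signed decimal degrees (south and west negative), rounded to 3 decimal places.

16.000, 17.000

Field R=17, K=10: +17·20° lon, +10·10° lat → SW at lon 160°, lat 10°.
Square 2, 6: +2·2° lon, +6·1° lat → SW at lon 164°, lat 16°.
Cell spans 2° lon × 1° lat.
south 16.000, north 17.000.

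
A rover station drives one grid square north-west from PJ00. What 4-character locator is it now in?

OJ91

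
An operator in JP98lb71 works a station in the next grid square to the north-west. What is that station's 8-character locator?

JP98lb62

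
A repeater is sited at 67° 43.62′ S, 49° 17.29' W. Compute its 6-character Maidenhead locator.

GC52ig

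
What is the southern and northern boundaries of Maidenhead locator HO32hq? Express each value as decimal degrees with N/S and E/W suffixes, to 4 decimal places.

Field H=7, O=14: +7·20° lon, +14·10° lat → SW at lon -40°, lat 50°.
Square 3, 2: +3·2° lon, +2·1° lat → SW at lon -34°, lat 52°.
Subsquare h=7, q=16: +7·0.0833333° lon, +16·0.0416667° lat → SW at lon -33.4167°, lat 52.6667°.
Cell spans 0.0833333° lon × 0.0416667° lat.
south 52.6667° N, north 52.7083° N.

52.6667° N, 52.7083° N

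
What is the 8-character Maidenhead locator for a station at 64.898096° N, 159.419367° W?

Shift to the Maidenhead origin (180°W, 90°S): lon 20.58063, lat 154.89810.
Field (20°×10°, letters A–R): lon ⌊20.58063/20⌋ = 1 → B; lat ⌊154.89810/10⌋ = 15 → P.
Square (2°×1°, digits 0–9): lon ⌊0.58063/2⌋ = 0; lat ⌊4.89810/1⌋ = 4.
Subsquare (5′×2.5′, letters a–x): lon ⌊0.58063/0.0833333⌋ = 6 → g; lat ⌊0.89810/0.0416667⌋ = 21 → v.
Extended square (30″×15″, digits 0–9): lon ⌊0.08063/0.00833333⌋ = 9; lat ⌊0.02310/0.00416667⌋ = 5.

BP04gv95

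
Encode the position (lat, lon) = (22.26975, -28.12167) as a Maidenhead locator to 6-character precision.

HL52wg

Shift to the Maidenhead origin (180°W, 90°S): lon 151.8783, lat 112.2698.
Field: lon ⌊151.8783/20⌋ = 7 → H; lat ⌊112.2698/10⌋ = 11 → L.
Square: lon ⌊11.8783/2⌋ = 5; lat ⌊2.2698/1⌋ = 2.
Subsquare: lon ⌊1.8783/0.0833333⌋ = 22 → w; lat ⌊0.2698/0.0416667⌋ = 6 → g.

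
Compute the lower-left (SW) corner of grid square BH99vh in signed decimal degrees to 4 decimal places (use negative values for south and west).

-10.7083, -140.2500

Field B=1, H=7: +1·20° lon, +7·10° lat → SW at lon -160°, lat -20°.
Square 9, 9: +9·2° lon, +9·1° lat → SW at lon -142°, lat -11°.
Subsquare v=21, h=7: +21·0.0833333° lon, +7·0.0416667° lat → SW at lon -140.25°, lat -10.7083°.
latitude -10.7083, longitude -140.2500.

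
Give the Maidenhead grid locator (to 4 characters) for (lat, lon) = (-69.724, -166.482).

Offset from 180°W / 90°S: lon 13.52°, lat 20.28°.
Field (20°×10°, letters A–R): lon ⌊13.52/20⌋ = 0 → A; lat ⌊20.28/10⌋ = 2 → C.
Square (2°×1°, digits 0–9): lon ⌊13.52/2⌋ = 6; lat ⌊0.28/1⌋ = 0.

AC60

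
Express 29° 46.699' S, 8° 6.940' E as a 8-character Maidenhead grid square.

JG40bf33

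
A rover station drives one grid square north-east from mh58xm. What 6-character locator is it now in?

MH68an

Longitude subsquare x = 23; +1 → 24, wraps to 0 = a, carry into square.
Longitude square 5; +1 → 6.
Latitude subsquare m = 12; +1 → 13 = n.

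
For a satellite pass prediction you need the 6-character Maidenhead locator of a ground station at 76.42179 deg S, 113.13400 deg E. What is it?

OB63nn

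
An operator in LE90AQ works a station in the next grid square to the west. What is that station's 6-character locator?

Longitude subsquare a = 0; −1 → -1, wraps to 23 = x, carry into square.
Longitude square 9; −1 → 8.
The latitude characters are unchanged.

LE80xq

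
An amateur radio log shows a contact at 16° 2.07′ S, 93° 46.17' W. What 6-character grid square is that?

Shift to the Maidenhead origin (180°W, 90°S): lon 86.2305, lat 73.9655.
Field: lon ⌊86.2305/20⌋ = 4 → E; lat ⌊73.9655/10⌋ = 7 → H.
Square: lon ⌊6.2305/2⌋ = 3; lat ⌊3.9655/1⌋ = 3.
Subsquare: lon ⌊0.2305/0.0833333⌋ = 2 → c; lat ⌊0.9655/0.0416667⌋ = 23 → x.

EH33cx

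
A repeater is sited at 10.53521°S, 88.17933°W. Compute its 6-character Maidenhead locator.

Add 180° to longitude and 90° to latitude: 91.8207, 79.4648.
Field: 91.8207/20 → 4 → E, 79.4648/10 → 7 → H; chars EH.
Square: 11.8207/2 → 5, 9.4648/1 → 9; chars 59.
Subsquare: 1.8207/0.0833333 → 21 → v, 0.4648/0.0416667 → 11 → l; chars vl.

EH59vl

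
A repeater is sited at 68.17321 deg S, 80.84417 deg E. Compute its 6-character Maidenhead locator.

NC01kt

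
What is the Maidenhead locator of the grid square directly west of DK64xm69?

DK64xm59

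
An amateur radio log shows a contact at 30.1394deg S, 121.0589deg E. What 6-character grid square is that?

PF09mu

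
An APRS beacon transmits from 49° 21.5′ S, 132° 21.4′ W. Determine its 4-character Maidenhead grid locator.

CE30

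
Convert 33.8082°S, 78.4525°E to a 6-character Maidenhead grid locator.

MF96fe

Add 180° to longitude and 90° to latitude: 258.4525, 56.1918.
Field (20°×10°, letters A–R): 258.4525/20 → 12 → M, 56.1918/10 → 5 → F; chars MF.
Square (2°×1°, digits 0–9): 18.4525/2 → 9, 6.1918/1 → 6; chars 96.
Subsquare (5′×2.5′, letters a–x): 0.4525/0.0833333 → 5 → f, 0.1918/0.0416667 → 4 → e; chars fe.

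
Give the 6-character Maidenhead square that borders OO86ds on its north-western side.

OO86ct

Longitude subsquare d = 3; −1 → 2 = c.
Latitude subsquare s = 18; +1 → 19 = t.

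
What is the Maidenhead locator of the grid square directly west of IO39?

IO29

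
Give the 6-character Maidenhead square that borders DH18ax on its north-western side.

DH09xa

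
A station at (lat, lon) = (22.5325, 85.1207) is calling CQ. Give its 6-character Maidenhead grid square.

NL22nm

Offset from 180°W / 90°S: lon 265.1207°, lat 112.5325°.
Field: 265.1207/20 → 13 → N, 112.5325/10 → 11 → L; chars NL.
Square: 5.1207/2 → 2, 2.5325/1 → 2; chars 22.
Subsquare: 1.1207/0.0833333 → 13 → n, 0.5325/0.0416667 → 12 → m; chars nm.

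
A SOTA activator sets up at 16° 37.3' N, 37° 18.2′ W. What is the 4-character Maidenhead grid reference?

Add 180° to longitude and 90° to latitude: 142.70, 106.62.
Field: lon ⌊142.70/20⌋ = 7 → H; lat ⌊106.62/10⌋ = 10 → K.
Square: lon ⌊2.70/2⌋ = 1; lat ⌊6.62/1⌋ = 6.

HK16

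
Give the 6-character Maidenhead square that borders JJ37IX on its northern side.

Latitude subsquare x = 23; +1 → 24, wraps to 0 = a, carry into square.
Latitude square 7; +1 → 8.
The longitude characters are unchanged.

JJ38ia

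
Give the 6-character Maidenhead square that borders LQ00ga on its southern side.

Latitude subsquare a = 0; −1 → -1, wraps to 23 = x, carry into square.
Latitude square 0; −1 → -1, wraps to 9, carry into field.
Latitude field Q = 16; −1 → 15 = P.
The longitude characters are unchanged.

LP09gx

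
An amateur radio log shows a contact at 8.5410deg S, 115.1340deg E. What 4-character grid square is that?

Offset from 180°W / 90°S: lon 295.13°, lat 81.46°.
Field: lon ⌊295.13/20⌋ = 14 → O; lat ⌊81.46/10⌋ = 8 → I.
Square: lon ⌊15.13/2⌋ = 7; lat ⌊1.46/1⌋ = 1.

OI71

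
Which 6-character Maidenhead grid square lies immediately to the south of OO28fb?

OO28fa

Latitude subsquare b = 1; −1 → 0 = a.
The longitude characters are unchanged.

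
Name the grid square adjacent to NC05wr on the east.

NC05xr

Longitude subsquare w = 22; +1 → 23 = x.
The latitude characters are unchanged.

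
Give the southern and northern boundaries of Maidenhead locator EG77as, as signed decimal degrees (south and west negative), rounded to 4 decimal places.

-22.2500, -22.2083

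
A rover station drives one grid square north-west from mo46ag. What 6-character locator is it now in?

Longitude subsquare a = 0; −1 → -1, wraps to 23 = x, carry into square.
Longitude square 4; −1 → 3.
Latitude subsquare g = 6; +1 → 7 = h.

MO36xh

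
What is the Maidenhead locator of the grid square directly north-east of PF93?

Longitude square 9; +1 → 10, wraps to 0, carry into field.
Longitude field P = 15; +1 → 16 = Q.
Latitude square 3; +1 → 4.

QF04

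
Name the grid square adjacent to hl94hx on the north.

Latitude subsquare x = 23; +1 → 24, wraps to 0 = a, carry into square.
Latitude square 4; +1 → 5.
The longitude characters are unchanged.

HL95ha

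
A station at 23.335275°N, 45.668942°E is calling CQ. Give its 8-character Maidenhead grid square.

Shift to the Maidenhead origin (180°W, 90°S): lon 225.66894, lat 113.33527.
Field: lon ⌊225.66894/20⌋ = 11 → L; lat ⌊113.33527/10⌋ = 11 → L.
Square: lon ⌊5.66894/2⌋ = 2; lat ⌊3.33527/1⌋ = 3.
Subsquare: lon ⌊1.66894/0.0833333⌋ = 20 → u; lat ⌊0.33527/0.0416667⌋ = 8 → i.
Extended square: lon ⌊0.00228/0.00833333⌋ = 0; lat ⌊0.00194/0.00416667⌋ = 0.

LL23ui00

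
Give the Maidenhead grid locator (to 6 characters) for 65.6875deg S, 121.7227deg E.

PC04uh

Add 180° to longitude and 90° to latitude: 301.7227, 24.3125.
Field (20°×10°, letters A–R): lon ⌊301.7227/20⌋ = 15 → P; lat ⌊24.3125/10⌋ = 2 → C.
Square (2°×1°, digits 0–9): lon ⌊1.7227/2⌋ = 0; lat ⌊4.3125/1⌋ = 4.
Subsquare (5′×2.5′, letters a–x): lon ⌊1.7227/0.0833333⌋ = 20 → u; lat ⌊0.3125/0.0416667⌋ = 7 → h.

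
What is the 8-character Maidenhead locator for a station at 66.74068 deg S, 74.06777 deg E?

Add 180° to longitude and 90° to latitude: 254.06777, 23.25932.
Field: lon ⌊254.06777/20⌋ = 12 → M; lat ⌊23.25932/10⌋ = 2 → C.
Square: lon ⌊14.06777/2⌋ = 7; lat ⌊3.25932/1⌋ = 3.
Subsquare: lon ⌊0.06777/0.0833333⌋ = 0 → a; lat ⌊0.25932/0.0416667⌋ = 6 → g.
Extended square: lon ⌊0.06777/0.00833333⌋ = 8; lat ⌊0.00932/0.00416667⌋ = 2.

MC73ag82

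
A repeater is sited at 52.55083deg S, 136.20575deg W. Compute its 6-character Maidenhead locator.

CD17vk

Add 180° to longitude and 90° to latitude: 43.7943, 37.4492.
Field: 43.7943/20 → 2 → C, 37.4492/10 → 3 → D; chars CD.
Square: 3.7943/2 → 1, 7.4492/1 → 7; chars 17.
Subsquare: 1.7943/0.0833333 → 21 → v, 0.4492/0.0416667 → 10 → k; chars vk.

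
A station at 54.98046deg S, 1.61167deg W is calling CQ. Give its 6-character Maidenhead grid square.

ID95ea

Shift to the Maidenhead origin (180°W, 90°S): lon 178.3883, lat 35.0195.
Field (20°×10°, letters A–R): 178.3883/20 → 8 → I, 35.0195/10 → 3 → D; chars ID.
Square (2°×1°, digits 0–9): 18.3883/2 → 9, 5.0195/1 → 5; chars 95.
Subsquare (5′×2.5′, letters a–x): 0.3883/0.0833333 → 4 → e, 0.0195/0.0416667 → 0 → a; chars ea.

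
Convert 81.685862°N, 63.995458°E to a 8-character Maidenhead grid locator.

MR11xq94

Offset from 180°W / 90°S: lon 243.99546°, lat 171.68586°.
Field: 243.99546/20 → 12 → M, 171.68586/10 → 17 → R; chars MR.
Square: 3.99546/2 → 1, 1.68586/1 → 1; chars 11.
Subsquare: 1.99546/0.0833333 → 23 → x, 0.68586/0.0416667 → 16 → q; chars xq.
Extended square: 0.07879/0.00833333 → 9, 0.01920/0.00416667 → 4; chars 94.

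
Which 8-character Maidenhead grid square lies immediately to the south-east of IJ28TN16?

Longitude extended square 1; +1 → 2.
Latitude extended square 6; −1 → 5.

IJ28tn25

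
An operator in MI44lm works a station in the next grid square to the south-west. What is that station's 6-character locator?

MI44kl

Longitude subsquare l = 11; −1 → 10 = k.
Latitude subsquare m = 12; −1 → 11 = l.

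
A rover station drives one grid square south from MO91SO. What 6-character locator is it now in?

MO91sn

Latitude subsquare o = 14; −1 → 13 = n.
The longitude characters are unchanged.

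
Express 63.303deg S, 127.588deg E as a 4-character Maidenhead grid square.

Add 180° to longitude and 90° to latitude: 307.59, 26.70.
Field: 307.59/20 → 15 → P, 26.70/10 → 2 → C; chars PC.
Square: 7.59/2 → 3, 6.70/1 → 6; chars 36.

PC36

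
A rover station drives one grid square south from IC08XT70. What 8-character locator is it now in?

IC08xs79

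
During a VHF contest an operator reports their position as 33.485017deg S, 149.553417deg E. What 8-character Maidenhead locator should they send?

Offset from 180°W / 90°S: lon 329.55342°, lat 56.51498°.
Field: 329.55342/20 → 16 → Q, 56.51498/10 → 5 → F; chars QF.
Square: 9.55342/2 → 4, 6.51498/1 → 6; chars 46.
Subsquare: 1.55342/0.0833333 → 18 → s, 0.51498/0.0416667 → 12 → m; chars sm.
Extended square: 0.05342/0.00833333 → 6, 0.01498/0.00416667 → 3; chars 63.

QF46sm63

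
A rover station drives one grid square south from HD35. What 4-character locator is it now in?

HD34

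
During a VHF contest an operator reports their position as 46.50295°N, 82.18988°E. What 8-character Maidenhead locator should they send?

Shift to the Maidenhead origin (180°W, 90°S): lon 262.18988, lat 136.50295.
Field: 262.18988/20 → 13 → N, 136.50295/10 → 13 → N; chars NN.
Square: 2.18988/2 → 1, 6.50295/1 → 6; chars 16.
Subsquare: 0.18988/0.0833333 → 2 → c, 0.50295/0.0416667 → 12 → m; chars cm.
Extended square: 0.02321/0.00833333 → 2, 0.00295/0.00416667 → 0; chars 20.

NN16cm20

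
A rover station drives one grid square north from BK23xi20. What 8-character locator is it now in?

Latitude extended square 0; +1 → 1.
The longitude characters are unchanged.

BK23xi21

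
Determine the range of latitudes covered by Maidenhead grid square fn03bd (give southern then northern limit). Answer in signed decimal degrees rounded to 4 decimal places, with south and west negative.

43.1250, 43.1667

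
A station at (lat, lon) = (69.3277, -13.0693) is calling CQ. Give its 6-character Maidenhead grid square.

IP39lh

Shift to the Maidenhead origin (180°W, 90°S): lon 166.9307, lat 159.3277.
Field: lon ⌊166.9307/20⌋ = 8 → I; lat ⌊159.3277/10⌋ = 15 → P.
Square: lon ⌊6.9307/2⌋ = 3; lat ⌊9.3277/1⌋ = 9.
Subsquare: lon ⌊0.9307/0.0833333⌋ = 11 → l; lat ⌊0.3277/0.0416667⌋ = 7 → h.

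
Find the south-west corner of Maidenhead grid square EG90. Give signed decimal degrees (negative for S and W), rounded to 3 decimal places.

-30.000, -82.000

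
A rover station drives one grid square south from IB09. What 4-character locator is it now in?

IB08

Latitude square 9; −1 → 8.
The longitude characters are unchanged.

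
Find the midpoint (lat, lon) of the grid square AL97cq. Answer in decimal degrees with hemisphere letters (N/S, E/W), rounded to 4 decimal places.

27.6875° N, 161.7917° W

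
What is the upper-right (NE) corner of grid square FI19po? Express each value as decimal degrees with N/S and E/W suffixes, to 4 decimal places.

0.3750° S, 76.6667° W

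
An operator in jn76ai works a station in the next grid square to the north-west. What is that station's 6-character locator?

Longitude subsquare a = 0; −1 → -1, wraps to 23 = x, carry into square.
Longitude square 7; −1 → 6.
Latitude subsquare i = 8; +1 → 9 = j.

JN66xj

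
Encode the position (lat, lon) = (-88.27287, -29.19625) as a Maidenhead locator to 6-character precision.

HA51jr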